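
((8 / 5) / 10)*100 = 16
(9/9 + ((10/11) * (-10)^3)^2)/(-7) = -100000121/847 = -118063.90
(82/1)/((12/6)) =41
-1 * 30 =-30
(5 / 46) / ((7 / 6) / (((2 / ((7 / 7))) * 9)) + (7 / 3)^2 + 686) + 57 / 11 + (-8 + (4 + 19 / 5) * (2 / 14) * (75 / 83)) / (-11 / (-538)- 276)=1212532451608111 / 232851774903209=5.21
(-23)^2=529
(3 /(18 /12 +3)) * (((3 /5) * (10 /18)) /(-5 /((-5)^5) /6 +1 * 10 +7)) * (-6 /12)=-1250 /191253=-0.01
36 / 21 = 12 / 7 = 1.71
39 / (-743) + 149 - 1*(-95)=181253 / 743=243.95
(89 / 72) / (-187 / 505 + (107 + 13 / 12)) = 44945 / 3916446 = 0.01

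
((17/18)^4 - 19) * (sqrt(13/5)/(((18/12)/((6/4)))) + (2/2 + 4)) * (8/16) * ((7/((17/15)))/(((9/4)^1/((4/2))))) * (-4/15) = 13377161 * sqrt(65)/5019165 + 66885805/1003833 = 88.12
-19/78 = -0.24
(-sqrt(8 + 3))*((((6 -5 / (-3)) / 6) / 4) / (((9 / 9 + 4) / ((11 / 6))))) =-253*sqrt(11) / 2160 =-0.39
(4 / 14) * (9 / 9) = 2 / 7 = 0.29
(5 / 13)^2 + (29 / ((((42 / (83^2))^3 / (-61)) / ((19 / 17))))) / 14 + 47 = -1857105857793324779 / 2979967536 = -623196674.25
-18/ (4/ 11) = -99/ 2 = -49.50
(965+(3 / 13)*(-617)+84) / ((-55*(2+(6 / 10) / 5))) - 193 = -1521677 / 7579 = -200.78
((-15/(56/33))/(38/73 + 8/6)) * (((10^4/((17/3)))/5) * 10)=-406518750/24157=-16828.20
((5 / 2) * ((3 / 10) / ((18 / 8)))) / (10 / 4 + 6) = 2 / 51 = 0.04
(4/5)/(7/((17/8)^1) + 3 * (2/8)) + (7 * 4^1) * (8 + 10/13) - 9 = 4231661/17875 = 236.74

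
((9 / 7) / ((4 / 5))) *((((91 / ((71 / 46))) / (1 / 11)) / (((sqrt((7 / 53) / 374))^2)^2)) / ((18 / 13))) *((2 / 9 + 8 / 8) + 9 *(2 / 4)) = 2162964577371455 / 62622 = 34540011136.21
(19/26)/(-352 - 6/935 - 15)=-0.00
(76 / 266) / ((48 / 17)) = 17 / 168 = 0.10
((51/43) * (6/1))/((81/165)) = 1870/129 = 14.50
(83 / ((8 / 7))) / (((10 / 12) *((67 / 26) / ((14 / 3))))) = 157.82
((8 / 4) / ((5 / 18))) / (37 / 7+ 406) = 252 / 14395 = 0.02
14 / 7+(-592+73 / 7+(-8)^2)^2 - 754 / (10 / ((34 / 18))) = 590366174 / 2205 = 267739.76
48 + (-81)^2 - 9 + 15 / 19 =125415 / 19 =6600.79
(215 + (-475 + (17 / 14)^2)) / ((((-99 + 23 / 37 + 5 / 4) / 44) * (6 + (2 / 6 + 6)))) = 6688572 / 704375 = 9.50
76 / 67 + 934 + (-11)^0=62721 / 67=936.13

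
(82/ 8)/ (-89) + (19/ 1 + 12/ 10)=35751/ 1780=20.08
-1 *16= -16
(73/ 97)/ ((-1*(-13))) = 73/ 1261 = 0.06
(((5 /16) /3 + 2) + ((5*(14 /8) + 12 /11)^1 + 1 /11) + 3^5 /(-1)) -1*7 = -125645 /528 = -237.96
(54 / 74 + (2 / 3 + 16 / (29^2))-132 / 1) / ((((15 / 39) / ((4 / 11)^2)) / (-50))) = 25355618080 / 11295471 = 2244.76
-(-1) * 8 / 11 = 8 / 11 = 0.73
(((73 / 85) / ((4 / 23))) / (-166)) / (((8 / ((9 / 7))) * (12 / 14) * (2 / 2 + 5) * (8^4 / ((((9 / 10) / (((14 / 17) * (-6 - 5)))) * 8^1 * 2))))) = 15111 / 41884057600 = 0.00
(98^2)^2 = 92236816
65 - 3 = 62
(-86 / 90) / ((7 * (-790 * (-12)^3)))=-43 / 430012800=-0.00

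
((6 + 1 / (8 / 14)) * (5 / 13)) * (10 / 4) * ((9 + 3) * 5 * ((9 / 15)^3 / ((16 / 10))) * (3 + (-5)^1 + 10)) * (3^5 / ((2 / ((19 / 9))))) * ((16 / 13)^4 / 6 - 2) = -148778369595 / 742586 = -200351.70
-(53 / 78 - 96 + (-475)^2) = -17591315 / 78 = -225529.68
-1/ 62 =-0.02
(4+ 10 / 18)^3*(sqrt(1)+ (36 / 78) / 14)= 97.66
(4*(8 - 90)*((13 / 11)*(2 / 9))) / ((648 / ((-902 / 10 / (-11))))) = -43706 / 40095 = -1.09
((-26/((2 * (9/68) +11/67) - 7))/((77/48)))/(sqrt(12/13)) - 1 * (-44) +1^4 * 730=776.57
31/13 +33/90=1073/390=2.75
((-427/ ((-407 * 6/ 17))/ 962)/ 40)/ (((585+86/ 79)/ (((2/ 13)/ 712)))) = 573461/ 20135593924068480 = 0.00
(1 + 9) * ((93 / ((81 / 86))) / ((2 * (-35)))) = -2666 / 189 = -14.11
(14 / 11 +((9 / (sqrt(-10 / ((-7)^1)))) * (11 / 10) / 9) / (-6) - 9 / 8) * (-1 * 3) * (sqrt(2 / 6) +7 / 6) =-(975 - 121 * sqrt(70)) * (2 * sqrt(3) +7) / 13200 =0.03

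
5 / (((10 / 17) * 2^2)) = 17 / 8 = 2.12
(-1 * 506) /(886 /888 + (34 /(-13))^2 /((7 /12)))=-24161592 /607567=-39.77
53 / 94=0.56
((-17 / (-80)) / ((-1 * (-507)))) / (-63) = -17 / 2555280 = -0.00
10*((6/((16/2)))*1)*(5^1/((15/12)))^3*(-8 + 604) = 286080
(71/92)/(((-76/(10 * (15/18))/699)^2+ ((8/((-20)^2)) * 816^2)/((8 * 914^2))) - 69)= -503132774144375/44982911761740892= -0.01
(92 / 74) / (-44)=-0.03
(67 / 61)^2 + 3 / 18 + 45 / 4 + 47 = 59.62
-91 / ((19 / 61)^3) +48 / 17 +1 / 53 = -18592833272 / 6179959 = -3008.57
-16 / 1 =-16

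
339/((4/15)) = 5085/4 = 1271.25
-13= -13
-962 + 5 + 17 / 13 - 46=-13022 / 13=-1001.69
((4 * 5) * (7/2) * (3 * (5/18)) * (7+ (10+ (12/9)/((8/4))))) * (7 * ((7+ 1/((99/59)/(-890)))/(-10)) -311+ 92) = 151886.19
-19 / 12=-1.58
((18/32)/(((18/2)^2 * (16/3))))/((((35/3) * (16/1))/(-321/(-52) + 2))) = 85/1490944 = 0.00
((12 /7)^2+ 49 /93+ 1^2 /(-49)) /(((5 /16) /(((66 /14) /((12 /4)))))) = 552640 /31899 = 17.32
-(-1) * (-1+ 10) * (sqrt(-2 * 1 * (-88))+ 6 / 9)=6+ 36 * sqrt(11)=125.40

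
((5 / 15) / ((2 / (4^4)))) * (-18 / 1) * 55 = -42240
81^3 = 531441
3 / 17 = 0.18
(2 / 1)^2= 4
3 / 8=0.38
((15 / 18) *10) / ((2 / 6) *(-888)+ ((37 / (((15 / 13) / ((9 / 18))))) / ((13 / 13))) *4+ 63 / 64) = -8000 / 221647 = -0.04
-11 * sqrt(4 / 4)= -11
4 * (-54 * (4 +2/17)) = -15120/17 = -889.41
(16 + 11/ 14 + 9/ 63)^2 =56169/ 196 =286.58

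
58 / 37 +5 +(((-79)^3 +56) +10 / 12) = -109440583 / 222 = -492975.60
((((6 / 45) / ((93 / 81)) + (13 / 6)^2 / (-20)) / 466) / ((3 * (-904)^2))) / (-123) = 2647 / 3136485860628480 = 0.00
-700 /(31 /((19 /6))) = -6650 /93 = -71.51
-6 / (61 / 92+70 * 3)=-552 / 19381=-0.03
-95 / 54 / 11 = -95 / 594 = -0.16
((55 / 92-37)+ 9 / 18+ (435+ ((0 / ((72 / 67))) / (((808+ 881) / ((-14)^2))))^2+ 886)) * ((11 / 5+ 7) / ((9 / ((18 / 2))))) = 11822.90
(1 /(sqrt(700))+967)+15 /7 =sqrt(7) /70+6784 /7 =969.18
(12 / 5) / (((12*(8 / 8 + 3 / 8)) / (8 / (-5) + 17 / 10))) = 4 / 275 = 0.01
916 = 916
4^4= 256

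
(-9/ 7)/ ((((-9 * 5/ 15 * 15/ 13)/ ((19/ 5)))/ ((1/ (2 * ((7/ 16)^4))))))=8093696/ 420175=19.26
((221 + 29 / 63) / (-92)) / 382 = -1744 / 276759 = -0.01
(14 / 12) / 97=7 / 582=0.01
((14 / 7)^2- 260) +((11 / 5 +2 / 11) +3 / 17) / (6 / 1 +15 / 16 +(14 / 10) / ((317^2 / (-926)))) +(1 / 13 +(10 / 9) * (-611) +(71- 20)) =-1075991672035790 / 1217953236357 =-883.44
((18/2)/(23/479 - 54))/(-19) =4311/491017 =0.01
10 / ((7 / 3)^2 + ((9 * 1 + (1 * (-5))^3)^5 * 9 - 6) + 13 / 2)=-36 / 680510697041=-0.00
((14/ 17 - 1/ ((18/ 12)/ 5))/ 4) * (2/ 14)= -0.09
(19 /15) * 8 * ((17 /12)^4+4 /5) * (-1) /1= -9510431 /194400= -48.92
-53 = -53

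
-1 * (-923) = 923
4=4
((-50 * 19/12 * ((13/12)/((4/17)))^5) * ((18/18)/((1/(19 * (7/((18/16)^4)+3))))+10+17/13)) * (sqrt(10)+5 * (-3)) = 155401681564126999625/417942208512 -31080336312825399925 * sqrt(10)/1253826625536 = 293438011.29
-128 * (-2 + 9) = -896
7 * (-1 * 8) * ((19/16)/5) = -133/10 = -13.30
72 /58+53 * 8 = 12332 /29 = 425.24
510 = 510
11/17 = 0.65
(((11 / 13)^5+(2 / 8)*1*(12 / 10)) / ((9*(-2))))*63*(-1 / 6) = 19070723 / 44555160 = 0.43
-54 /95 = -0.57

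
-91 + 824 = 733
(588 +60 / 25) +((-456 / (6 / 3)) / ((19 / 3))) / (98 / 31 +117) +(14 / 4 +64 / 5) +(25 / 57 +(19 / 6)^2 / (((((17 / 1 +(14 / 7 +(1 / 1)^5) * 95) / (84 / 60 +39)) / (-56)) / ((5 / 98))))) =603.01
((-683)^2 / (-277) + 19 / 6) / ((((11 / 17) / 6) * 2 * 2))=-47492407 / 12188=-3896.65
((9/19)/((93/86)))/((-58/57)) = -387/899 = -0.43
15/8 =1.88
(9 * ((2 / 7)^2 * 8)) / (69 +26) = 288 / 4655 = 0.06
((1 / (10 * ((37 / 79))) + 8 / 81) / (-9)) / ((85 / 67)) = -627053 / 22927050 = -0.03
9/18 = 0.50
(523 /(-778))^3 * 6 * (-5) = 2145835005 /235455476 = 9.11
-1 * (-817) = 817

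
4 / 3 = 1.33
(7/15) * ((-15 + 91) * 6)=1064/5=212.80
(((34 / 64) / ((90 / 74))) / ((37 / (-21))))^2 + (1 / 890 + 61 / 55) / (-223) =2841165277 / 50300236800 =0.06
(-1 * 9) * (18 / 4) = -81 / 2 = -40.50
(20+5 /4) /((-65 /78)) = -51 /2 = -25.50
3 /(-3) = -1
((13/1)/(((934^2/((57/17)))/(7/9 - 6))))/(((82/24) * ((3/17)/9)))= -34827/8941649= -0.00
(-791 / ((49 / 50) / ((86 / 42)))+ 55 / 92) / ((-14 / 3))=22343315 / 63112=354.03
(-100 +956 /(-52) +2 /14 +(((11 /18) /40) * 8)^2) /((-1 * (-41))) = -87144989 /30221100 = -2.88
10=10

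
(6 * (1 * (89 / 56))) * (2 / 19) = 267 / 266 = 1.00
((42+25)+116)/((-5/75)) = -2745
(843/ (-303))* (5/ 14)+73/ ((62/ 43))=1087859/ 21917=49.64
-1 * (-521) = 521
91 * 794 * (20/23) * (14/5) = 4046224/23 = 175922.78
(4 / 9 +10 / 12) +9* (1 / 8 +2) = 1469 / 72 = 20.40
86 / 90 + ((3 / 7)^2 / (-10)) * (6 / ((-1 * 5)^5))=0.96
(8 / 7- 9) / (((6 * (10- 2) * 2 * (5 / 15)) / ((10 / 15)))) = -55 / 336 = -0.16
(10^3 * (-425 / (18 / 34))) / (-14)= 3612500 / 63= 57341.27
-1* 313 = -313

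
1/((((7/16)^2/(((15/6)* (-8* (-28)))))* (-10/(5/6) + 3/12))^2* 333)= 6710886400/36044253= 186.18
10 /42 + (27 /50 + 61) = 64867 /1050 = 61.78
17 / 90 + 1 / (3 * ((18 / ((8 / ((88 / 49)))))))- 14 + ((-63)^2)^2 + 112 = 23393293018 / 1485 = 15753059.27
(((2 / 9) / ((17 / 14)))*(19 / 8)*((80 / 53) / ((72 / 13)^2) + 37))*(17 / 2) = 84615797 / 618192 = 136.88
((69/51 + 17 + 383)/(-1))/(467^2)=-6823/3707513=-0.00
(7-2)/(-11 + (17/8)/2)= -0.50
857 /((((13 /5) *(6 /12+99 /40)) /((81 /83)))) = 108.13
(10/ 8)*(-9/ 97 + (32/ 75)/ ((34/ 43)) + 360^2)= 16028335261/ 98940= 162000.56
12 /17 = 0.71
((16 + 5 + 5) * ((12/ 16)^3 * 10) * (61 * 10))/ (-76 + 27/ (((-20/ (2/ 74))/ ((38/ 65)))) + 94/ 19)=-4529516875/ 4811444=-941.40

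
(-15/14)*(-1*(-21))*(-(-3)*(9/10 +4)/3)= -110.25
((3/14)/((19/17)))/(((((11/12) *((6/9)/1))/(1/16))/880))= 2295/133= 17.26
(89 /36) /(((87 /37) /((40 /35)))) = 6586 /5481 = 1.20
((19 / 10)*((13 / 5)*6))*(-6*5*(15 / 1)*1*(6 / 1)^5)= -103716288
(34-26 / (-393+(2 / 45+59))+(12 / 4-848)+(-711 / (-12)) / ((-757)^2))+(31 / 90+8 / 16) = -24148420455673 / 29810008980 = -810.08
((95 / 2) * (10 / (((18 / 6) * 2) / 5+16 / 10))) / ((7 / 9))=21375 / 98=218.11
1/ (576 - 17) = 1/ 559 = 0.00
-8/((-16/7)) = 7/2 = 3.50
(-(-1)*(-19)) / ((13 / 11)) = -209 / 13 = -16.08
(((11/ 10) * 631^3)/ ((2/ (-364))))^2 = 2529905514854042456371.24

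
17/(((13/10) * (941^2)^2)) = 170/10192995817693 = 0.00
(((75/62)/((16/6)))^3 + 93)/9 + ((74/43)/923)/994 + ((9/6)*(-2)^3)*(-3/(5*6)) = 11.54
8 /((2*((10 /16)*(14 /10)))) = 32 /7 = 4.57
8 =8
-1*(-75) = 75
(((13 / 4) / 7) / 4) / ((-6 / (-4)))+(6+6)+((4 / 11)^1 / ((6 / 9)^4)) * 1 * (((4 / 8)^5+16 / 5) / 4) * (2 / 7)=336061 / 26880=12.50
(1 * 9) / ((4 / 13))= 117 / 4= 29.25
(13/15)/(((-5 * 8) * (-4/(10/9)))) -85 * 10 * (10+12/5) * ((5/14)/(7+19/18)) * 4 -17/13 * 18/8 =-10671412753/5700240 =-1872.10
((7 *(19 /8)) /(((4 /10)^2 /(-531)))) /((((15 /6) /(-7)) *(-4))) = -2471805 /64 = -38621.95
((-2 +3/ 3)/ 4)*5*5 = -25/ 4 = -6.25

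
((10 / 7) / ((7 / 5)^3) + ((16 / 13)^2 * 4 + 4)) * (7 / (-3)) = -4292950 / 173901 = -24.69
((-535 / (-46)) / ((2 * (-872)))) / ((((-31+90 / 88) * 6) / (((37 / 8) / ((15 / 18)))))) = 43549 / 211630912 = 0.00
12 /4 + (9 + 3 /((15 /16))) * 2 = 137 /5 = 27.40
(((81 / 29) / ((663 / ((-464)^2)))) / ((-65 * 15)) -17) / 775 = -1287841 / 55664375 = -0.02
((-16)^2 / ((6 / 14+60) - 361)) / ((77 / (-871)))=27872 / 2893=9.63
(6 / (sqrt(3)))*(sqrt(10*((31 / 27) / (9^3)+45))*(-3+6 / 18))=-32*sqrt(2214415) / 243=-195.96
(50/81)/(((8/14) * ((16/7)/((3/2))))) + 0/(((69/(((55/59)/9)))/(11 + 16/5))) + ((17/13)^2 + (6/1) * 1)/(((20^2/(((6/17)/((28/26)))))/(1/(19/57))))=48643391/66830400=0.73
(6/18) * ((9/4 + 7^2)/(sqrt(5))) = 41 * sqrt(5)/12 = 7.64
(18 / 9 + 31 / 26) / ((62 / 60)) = 3.09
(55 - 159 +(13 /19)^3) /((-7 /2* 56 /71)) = 50490869 /1344364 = 37.56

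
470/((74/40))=9400/37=254.05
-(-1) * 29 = 29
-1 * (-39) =39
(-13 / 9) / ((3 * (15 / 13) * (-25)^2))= -169 / 253125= -0.00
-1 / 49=-0.02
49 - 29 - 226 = -206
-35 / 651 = -5 / 93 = -0.05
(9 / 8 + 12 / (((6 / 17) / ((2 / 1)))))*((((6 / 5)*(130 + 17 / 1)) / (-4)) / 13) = -243873 / 1040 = -234.49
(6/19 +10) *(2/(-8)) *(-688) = 33712/19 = 1774.32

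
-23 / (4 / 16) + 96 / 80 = -454 / 5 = -90.80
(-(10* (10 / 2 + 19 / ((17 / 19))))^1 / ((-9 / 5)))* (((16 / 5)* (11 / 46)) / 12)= 98120 / 10557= 9.29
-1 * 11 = -11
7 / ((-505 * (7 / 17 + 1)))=-119 / 12120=-0.01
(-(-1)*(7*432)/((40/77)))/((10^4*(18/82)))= 66297/25000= 2.65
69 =69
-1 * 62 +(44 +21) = 3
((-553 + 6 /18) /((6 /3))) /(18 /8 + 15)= -3316 /207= -16.02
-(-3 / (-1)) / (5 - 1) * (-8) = 6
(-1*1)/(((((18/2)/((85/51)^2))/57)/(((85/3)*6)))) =-80750/27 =-2990.74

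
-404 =-404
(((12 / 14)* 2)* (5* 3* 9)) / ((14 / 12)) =9720 / 49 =198.37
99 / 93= 33 / 31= 1.06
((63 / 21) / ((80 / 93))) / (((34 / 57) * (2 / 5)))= 15903 / 1088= 14.62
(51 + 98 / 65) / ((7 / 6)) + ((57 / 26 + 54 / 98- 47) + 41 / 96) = 1.18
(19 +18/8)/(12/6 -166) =-85/656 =-0.13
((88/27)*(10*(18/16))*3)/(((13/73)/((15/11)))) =10950/13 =842.31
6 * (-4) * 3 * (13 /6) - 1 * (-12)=-144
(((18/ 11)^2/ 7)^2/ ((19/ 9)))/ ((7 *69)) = 314928/ 2194554131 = 0.00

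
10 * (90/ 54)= 50/ 3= 16.67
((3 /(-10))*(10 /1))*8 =-24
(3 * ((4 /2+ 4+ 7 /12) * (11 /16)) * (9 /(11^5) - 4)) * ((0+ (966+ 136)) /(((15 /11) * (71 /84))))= -39257629817 /756008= -51927.53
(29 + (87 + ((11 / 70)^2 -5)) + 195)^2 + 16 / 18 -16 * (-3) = 20247633464969 / 216090000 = 93700.00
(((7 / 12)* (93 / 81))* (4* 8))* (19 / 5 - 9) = -45136 / 405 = -111.45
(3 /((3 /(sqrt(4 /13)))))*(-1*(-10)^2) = -200*sqrt(13) /13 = -55.47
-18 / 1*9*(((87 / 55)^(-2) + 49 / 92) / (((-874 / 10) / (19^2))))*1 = 555049755 / 889778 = 623.81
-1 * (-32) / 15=2.13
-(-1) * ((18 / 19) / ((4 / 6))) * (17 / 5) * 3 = 1377 / 95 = 14.49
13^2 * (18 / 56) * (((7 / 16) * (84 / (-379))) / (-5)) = 31941 / 30320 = 1.05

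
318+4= 322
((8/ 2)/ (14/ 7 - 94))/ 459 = -1/ 10557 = -0.00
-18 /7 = -2.57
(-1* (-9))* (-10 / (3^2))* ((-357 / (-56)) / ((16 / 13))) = -3315 / 64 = -51.80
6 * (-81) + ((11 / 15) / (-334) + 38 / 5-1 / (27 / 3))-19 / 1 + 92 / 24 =-742001 / 1503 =-493.68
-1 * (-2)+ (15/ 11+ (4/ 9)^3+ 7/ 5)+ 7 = 475183/ 40095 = 11.85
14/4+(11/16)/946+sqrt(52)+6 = 2*sqrt(13)+13073/1376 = 16.71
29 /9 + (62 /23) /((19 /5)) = 3.93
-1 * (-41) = 41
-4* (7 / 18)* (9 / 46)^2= -0.06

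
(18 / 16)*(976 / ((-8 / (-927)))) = 127230.75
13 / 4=3.25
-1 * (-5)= 5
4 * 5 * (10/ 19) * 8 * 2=168.42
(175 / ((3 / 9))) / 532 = 75 / 76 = 0.99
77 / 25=3.08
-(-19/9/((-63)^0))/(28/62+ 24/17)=10013/8838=1.13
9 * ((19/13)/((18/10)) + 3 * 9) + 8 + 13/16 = 53897/208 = 259.12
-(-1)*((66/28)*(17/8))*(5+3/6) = 6171/224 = 27.55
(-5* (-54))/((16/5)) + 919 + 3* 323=15779/8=1972.38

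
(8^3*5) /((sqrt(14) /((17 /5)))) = 4352*sqrt(14) /7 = 2326.24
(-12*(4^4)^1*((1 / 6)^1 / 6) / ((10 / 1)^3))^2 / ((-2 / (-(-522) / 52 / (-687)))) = 7424 / 139546875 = 0.00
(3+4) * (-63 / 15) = -147 / 5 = -29.40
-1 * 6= -6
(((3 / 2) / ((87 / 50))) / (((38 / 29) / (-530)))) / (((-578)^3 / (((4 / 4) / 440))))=1325 / 322864122944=0.00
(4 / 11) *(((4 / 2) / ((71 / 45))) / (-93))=-120 / 24211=-0.00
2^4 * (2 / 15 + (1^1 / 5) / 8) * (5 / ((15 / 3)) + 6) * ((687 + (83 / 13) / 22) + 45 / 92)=240688105 / 19734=12196.62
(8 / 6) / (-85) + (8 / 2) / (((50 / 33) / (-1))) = -3386 / 1275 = -2.66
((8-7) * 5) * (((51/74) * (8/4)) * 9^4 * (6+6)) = 20076660/37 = 542612.43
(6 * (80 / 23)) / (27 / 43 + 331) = 1032 / 16399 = 0.06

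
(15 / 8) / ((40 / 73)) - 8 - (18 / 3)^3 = -14117 / 64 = -220.58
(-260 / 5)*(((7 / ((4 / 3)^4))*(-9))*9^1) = 597051 / 64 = 9328.92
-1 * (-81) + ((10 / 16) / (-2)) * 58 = 503 / 8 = 62.88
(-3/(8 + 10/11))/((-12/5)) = 55/392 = 0.14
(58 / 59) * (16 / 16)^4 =58 / 59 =0.98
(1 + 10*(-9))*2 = -178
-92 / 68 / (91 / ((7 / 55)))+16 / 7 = 2.28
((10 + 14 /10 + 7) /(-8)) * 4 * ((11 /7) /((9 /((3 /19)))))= -506 /1995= -0.25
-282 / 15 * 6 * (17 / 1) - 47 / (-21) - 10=-202163 / 105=-1925.36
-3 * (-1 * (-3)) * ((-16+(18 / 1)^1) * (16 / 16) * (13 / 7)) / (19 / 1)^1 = -234 / 133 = -1.76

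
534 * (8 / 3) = 1424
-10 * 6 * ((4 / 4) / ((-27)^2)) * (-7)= 140 / 243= 0.58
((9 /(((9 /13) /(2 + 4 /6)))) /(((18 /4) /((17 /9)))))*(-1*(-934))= 3302624 /243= 13591.05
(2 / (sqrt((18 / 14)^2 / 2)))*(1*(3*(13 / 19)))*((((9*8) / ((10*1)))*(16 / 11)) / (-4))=-8736*sqrt(2) / 1045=-11.82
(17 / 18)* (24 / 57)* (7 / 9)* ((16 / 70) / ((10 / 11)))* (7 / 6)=10472 / 115425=0.09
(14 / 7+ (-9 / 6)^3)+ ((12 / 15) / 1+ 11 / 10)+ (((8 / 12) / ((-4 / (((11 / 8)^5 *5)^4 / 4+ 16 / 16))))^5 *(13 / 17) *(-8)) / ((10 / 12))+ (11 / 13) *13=170858178210234697398272188850438722187285472720608247152966757747441900781709055786472553924036608113934951410089071469 / 28723185043584894369706493060502668572343009055518660783369885683312466429686933958804871032340480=5948441231394516821986.68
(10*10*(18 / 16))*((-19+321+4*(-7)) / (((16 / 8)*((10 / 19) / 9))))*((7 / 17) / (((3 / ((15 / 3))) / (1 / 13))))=12299175 / 884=13913.09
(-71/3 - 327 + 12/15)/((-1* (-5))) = -5248/75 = -69.97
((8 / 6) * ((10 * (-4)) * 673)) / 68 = -26920 / 51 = -527.84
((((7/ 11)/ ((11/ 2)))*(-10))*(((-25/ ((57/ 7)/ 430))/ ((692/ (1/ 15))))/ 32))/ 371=37625/ 3035452464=0.00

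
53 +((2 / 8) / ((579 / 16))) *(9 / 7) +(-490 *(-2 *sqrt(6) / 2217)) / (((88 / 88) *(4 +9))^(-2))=71615 / 1351 +165620 *sqrt(6) / 2217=236.00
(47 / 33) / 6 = 47 / 198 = 0.24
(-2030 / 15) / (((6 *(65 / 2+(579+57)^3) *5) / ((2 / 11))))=-116 / 36383841945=-0.00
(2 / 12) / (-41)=-1 / 246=-0.00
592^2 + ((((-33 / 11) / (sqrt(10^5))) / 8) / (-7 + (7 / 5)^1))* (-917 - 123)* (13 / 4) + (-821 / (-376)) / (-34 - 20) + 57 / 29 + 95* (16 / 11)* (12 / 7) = 15900455702851 / 45338832 - 507* sqrt(10) / 2240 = 350702.09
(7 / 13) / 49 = 1 / 91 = 0.01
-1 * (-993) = 993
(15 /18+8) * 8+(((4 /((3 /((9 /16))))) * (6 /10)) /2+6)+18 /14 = 65669 /840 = 78.18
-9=-9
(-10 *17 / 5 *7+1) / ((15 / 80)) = -1264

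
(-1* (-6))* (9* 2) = 108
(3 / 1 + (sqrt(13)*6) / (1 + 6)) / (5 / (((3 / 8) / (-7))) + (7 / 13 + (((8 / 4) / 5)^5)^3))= -7141113281250*sqrt(13) / 773101797694961 - 3570556640625 / 110443113956423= -0.07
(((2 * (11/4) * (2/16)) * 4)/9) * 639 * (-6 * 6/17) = -7029/17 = -413.47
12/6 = 2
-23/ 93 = -0.25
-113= -113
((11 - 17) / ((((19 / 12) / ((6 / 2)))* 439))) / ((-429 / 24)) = 0.00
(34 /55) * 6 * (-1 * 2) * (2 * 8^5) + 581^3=10760023067 /55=195636783.04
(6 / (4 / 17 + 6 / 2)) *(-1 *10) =-204 / 11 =-18.55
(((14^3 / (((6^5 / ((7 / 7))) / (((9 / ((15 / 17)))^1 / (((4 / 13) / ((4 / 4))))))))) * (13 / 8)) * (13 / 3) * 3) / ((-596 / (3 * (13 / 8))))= -166539191 / 82391040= -2.02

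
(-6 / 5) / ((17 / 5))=-6 / 17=-0.35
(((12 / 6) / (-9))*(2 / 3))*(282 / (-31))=376 / 279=1.35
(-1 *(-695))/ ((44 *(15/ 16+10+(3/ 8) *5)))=556/ 451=1.23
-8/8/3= -1/3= -0.33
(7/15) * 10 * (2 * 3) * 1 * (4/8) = 14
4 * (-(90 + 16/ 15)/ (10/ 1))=-2732/ 75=-36.43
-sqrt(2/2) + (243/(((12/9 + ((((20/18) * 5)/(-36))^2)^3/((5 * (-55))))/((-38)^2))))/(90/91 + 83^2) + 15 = 788723410449123315950/15110844256056987793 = 52.20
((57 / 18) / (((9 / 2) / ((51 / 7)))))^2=104329 / 3969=26.29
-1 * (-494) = 494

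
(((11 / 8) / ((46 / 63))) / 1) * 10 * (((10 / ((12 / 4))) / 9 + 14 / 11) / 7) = 305 / 69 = 4.42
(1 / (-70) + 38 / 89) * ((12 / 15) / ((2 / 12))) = 1.98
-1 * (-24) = 24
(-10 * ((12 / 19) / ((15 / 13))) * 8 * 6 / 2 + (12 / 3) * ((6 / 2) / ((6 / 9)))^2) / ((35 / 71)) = -102.18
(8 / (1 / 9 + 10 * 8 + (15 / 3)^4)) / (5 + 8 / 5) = 60 / 34903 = 0.00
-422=-422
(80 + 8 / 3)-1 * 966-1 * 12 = -2686 / 3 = -895.33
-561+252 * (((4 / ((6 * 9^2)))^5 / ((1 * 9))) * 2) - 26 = -497358413741249 / 847288609443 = -587.00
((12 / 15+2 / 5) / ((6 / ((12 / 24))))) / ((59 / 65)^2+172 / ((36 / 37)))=7605 / 13506608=0.00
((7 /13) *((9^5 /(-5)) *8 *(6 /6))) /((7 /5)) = -472392 /13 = -36337.85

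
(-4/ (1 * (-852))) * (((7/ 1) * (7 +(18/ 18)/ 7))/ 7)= 50/ 1491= 0.03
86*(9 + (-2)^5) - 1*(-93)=-1885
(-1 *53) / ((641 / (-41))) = 3.39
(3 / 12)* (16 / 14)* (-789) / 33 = -526 / 77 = -6.83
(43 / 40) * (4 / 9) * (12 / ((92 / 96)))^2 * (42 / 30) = 1387008 / 13225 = 104.88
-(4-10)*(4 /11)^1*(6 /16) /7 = 9 /77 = 0.12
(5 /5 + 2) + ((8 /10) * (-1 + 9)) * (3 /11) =4.75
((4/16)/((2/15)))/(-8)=-15/64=-0.23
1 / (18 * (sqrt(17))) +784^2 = sqrt(17) / 306 +614656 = 614656.01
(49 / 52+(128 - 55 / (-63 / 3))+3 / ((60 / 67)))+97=316559 / 1365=231.91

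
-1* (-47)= 47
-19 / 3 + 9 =8 / 3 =2.67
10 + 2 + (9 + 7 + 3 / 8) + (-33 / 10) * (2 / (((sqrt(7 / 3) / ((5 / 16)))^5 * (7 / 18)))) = 227 / 8 - 1670625 * sqrt(21) / 1258815488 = 28.37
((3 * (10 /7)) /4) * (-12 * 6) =-540 /7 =-77.14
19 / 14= 1.36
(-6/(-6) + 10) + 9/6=25/2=12.50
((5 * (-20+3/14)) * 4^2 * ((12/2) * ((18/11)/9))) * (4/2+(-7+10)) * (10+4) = -1329600/11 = -120872.73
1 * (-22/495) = -2/45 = -0.04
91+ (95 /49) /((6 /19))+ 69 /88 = 1266739 /12936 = 97.92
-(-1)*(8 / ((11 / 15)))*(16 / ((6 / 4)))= 1280 / 11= 116.36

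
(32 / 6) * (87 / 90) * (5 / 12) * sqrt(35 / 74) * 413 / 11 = 55.47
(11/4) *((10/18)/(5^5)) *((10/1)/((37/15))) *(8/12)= 11/8325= 0.00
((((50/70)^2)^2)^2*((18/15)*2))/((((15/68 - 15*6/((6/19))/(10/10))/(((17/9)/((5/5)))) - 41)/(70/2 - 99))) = 69360000000/1277946850481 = 0.05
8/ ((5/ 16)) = 128/ 5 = 25.60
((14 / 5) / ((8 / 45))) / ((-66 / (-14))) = 147 / 44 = 3.34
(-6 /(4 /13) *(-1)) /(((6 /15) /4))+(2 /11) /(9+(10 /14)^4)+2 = 197.02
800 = 800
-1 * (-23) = 23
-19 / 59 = -0.32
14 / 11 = 1.27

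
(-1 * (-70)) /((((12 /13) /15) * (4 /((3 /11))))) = 6825 /88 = 77.56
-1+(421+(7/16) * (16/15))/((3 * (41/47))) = 295289/1845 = 160.05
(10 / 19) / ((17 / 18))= 180 / 323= 0.56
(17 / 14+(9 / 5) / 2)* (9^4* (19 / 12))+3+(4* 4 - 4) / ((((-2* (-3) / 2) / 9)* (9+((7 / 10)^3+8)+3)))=10427787051 / 474670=21968.50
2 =2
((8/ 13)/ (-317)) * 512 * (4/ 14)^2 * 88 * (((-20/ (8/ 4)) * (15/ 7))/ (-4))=-54067200/ 1413503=-38.25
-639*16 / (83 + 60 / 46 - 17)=-6532 / 43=-151.91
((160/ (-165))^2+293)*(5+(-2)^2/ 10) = 960303/ 605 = 1587.28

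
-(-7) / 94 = 7 / 94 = 0.07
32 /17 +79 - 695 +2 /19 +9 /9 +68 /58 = -5731105 /9367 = -611.84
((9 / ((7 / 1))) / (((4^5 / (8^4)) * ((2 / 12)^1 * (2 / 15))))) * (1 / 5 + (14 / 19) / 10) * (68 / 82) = 286416 / 5453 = 52.52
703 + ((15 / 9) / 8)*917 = 21457 / 24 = 894.04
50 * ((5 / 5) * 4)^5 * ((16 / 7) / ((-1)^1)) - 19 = -819333 / 7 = -117047.57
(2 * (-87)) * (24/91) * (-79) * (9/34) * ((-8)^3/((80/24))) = -1140148224/7735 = -147401.19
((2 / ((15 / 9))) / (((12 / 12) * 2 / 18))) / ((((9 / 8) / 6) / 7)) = 403.20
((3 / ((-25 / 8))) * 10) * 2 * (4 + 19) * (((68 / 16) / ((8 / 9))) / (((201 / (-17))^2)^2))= -32656711 / 302266815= -0.11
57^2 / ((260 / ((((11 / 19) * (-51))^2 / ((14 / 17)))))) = 48152313 / 3640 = 13228.66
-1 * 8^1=-8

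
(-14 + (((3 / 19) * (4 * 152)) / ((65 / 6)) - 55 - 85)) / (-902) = 4717 / 29315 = 0.16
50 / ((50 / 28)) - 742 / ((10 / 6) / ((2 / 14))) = -178 / 5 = -35.60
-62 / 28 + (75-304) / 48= -2347 / 336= -6.99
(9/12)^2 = 9/16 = 0.56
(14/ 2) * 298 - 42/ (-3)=2100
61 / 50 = 1.22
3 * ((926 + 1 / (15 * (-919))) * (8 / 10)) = 51059636 / 22975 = 2222.40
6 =6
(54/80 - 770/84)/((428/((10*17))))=-17323/5136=-3.37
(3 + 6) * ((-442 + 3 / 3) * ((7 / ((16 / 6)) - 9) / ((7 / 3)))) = 10843.88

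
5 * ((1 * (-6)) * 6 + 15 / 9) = -515 / 3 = -171.67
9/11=0.82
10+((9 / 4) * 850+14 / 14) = 1923.50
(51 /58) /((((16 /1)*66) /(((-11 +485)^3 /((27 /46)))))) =192778249 /1276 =151080.13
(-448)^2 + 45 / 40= 200705.12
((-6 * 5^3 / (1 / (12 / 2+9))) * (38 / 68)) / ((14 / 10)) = -534375 / 119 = -4490.55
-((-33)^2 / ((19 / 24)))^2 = -1892217.44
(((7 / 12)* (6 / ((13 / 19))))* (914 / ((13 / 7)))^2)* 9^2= 220493167146 / 2197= 100361022.82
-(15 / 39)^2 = -25 / 169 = -0.15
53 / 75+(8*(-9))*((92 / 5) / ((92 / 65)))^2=-912547 / 75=-12167.29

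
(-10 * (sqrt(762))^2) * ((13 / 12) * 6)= -49530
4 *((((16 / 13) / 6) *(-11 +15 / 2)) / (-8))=14 / 39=0.36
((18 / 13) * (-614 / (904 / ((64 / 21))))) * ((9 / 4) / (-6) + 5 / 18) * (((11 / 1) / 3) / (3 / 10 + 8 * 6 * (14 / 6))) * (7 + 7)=1891120 / 14847183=0.13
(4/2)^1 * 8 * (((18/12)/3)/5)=8/5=1.60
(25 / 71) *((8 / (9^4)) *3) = 200 / 155277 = 0.00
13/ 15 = 0.87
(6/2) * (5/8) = 15/8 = 1.88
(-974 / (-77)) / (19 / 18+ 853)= 17532 / 1183721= 0.01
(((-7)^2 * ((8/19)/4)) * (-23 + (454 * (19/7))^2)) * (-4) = -595253992/19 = -31329157.47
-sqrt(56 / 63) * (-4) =8 * sqrt(2) / 3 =3.77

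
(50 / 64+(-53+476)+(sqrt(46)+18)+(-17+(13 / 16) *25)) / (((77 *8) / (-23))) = -327589 / 19712 - 23 *sqrt(46) / 616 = -16.87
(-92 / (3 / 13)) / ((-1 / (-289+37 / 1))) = -100464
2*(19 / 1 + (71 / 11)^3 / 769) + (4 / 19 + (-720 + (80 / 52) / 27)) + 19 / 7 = -32411343791747 / 47781871137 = -678.32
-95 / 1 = -95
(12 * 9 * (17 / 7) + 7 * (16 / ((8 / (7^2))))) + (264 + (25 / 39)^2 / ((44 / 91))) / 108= 950.74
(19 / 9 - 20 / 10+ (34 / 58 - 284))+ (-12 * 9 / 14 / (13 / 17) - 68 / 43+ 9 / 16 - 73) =-6003723835 / 16340688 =-367.41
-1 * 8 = -8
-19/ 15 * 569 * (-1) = 10811/ 15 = 720.73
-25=-25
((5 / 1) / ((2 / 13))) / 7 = 65 / 14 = 4.64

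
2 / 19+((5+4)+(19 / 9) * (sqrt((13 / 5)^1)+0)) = 19 * sqrt(65) / 45+173 / 19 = 12.51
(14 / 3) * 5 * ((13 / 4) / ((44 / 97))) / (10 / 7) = 61789 / 528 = 117.02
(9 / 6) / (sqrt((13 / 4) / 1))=3 * sqrt(13) / 13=0.83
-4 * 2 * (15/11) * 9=-1080/11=-98.18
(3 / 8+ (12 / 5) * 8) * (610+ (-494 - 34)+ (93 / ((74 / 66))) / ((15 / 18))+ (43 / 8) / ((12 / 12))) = 216598941 / 59200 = 3658.77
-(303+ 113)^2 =-173056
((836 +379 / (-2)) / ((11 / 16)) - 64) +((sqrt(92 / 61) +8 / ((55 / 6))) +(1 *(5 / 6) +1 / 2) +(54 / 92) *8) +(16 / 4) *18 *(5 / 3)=2 *sqrt(1403) / 61 +3807392 / 3795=1004.49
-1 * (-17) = 17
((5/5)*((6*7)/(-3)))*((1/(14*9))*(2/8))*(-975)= 325/12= 27.08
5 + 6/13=71/13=5.46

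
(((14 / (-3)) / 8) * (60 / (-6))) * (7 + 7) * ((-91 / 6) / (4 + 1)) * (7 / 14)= -4459 / 36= -123.86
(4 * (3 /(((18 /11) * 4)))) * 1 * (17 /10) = 187 /60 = 3.12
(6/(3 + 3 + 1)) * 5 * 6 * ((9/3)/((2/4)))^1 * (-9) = -9720/7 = -1388.57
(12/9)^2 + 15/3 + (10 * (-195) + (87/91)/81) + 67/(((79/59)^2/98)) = 1719.06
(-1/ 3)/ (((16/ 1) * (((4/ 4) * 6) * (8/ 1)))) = -1/ 2304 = -0.00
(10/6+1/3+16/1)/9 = 2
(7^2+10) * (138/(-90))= -1357/15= -90.47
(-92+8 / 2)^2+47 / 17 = 131695 / 17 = 7746.76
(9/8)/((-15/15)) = -9/8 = -1.12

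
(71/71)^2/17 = 1/17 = 0.06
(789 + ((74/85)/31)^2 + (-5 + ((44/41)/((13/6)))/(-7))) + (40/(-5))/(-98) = 142169701435392/181336207325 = 784.01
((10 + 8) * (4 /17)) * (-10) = -720 /17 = -42.35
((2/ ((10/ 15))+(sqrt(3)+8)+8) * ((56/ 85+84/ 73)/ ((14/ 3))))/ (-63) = -15238/ 130305 - 802 * sqrt(3)/ 130305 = -0.13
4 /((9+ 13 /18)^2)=1296 /30625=0.04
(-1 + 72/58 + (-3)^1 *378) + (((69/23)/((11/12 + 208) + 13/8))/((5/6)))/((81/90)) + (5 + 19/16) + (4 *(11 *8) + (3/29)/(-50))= -45458953797/58614800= -775.55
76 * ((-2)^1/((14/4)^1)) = -304/7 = -43.43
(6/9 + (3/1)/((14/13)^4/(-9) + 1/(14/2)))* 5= -80851805/35589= -2271.82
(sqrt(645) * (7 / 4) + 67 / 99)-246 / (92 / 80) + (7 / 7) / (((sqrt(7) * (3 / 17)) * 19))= -168.68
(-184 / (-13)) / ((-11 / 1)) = -184 / 143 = -1.29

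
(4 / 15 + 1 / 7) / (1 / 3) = 43 / 35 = 1.23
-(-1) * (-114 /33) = -38 /11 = -3.45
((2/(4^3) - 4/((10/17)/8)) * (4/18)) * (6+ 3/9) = -76.52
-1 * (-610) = 610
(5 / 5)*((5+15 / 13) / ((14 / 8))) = 320 / 91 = 3.52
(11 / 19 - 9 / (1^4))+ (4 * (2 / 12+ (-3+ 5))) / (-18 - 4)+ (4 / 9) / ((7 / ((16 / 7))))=-799093 / 92169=-8.67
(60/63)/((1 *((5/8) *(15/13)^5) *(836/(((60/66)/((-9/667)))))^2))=1321473371816/273085438192875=0.00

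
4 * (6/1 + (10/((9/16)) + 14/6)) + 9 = 1021/9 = 113.44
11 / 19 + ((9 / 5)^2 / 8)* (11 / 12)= 14443 / 15200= 0.95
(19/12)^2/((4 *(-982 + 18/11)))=-0.00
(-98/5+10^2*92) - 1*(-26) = 46032/5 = 9206.40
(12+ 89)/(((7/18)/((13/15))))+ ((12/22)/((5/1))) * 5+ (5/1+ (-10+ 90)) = 119593/385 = 310.63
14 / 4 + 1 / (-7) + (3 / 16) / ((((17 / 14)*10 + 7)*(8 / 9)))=404395 / 120064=3.37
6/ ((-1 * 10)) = -3/ 5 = -0.60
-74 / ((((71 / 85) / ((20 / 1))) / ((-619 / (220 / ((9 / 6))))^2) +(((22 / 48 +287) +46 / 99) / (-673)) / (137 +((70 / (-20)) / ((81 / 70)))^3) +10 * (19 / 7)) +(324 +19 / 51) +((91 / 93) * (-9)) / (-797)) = -2581701518048735693910809664 / 12263950471706168787971394169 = -0.21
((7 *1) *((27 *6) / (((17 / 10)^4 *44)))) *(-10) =-28350000 / 918731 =-30.86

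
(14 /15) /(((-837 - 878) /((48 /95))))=-32 /116375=-0.00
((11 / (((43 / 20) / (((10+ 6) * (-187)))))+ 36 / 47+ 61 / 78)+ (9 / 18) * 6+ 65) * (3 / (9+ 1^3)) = -2402144431 / 525460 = -4571.51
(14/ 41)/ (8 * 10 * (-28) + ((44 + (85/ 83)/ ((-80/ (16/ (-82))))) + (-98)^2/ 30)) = -4980/ 27358139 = -0.00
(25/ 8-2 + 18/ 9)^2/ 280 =125/ 3584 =0.03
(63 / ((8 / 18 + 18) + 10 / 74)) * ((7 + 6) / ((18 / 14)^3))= 1154881 / 55683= 20.74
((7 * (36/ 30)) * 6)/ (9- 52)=-252/ 215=-1.17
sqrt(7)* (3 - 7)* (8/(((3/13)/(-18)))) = 2496* sqrt(7) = 6603.80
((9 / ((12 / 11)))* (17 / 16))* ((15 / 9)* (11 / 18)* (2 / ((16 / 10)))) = 51425 / 4608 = 11.16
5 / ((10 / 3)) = 3 / 2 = 1.50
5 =5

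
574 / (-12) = -287 / 6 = -47.83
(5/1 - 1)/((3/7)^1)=28/3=9.33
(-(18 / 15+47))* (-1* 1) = 241 / 5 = 48.20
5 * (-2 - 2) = -20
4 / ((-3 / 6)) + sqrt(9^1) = -5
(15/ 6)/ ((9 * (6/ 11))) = 55/ 108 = 0.51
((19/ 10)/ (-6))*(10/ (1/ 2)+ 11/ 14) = -1843/ 280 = -6.58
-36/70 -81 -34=-4043/35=-115.51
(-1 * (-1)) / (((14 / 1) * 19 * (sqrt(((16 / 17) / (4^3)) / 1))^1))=sqrt(17) / 133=0.03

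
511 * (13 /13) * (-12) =-6132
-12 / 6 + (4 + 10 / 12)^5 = 20495597 / 7776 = 2635.75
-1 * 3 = -3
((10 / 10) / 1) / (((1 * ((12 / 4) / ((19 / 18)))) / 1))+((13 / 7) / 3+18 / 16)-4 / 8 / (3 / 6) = 1657 / 1512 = 1.10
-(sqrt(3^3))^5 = -2187 * sqrt(3) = -3788.00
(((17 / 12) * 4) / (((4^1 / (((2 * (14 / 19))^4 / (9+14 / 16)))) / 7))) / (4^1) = 1.18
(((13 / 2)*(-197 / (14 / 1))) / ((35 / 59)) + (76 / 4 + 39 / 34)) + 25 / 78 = -86880037 / 649740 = -133.72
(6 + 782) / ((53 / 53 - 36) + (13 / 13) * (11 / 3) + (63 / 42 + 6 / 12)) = -591 / 22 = -26.86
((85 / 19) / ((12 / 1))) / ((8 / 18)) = 0.84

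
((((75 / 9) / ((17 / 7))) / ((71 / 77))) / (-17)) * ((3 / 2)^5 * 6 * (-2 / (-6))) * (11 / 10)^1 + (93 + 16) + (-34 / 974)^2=16404938724275 / 155727062752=105.34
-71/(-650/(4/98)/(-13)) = -71/1225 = -0.06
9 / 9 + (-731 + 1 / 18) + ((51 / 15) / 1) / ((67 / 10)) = -879701 / 1206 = -729.44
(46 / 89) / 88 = 23 / 3916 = 0.01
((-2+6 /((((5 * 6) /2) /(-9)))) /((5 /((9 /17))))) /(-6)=42 /425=0.10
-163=-163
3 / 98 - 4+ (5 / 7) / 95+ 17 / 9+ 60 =970741 / 16758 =57.93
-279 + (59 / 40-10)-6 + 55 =-9541 / 40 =-238.52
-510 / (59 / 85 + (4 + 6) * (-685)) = 43350 / 582191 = 0.07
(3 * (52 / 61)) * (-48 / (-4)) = 1872 / 61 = 30.69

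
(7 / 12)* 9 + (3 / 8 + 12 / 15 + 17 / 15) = 7.56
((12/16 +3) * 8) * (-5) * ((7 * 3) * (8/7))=-3600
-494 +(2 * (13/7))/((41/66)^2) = -5699642/11767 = -484.38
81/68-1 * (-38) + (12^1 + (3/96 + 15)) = 66.22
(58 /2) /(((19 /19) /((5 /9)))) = 145 /9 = 16.11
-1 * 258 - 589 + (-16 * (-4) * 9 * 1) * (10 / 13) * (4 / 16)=-9571 / 13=-736.23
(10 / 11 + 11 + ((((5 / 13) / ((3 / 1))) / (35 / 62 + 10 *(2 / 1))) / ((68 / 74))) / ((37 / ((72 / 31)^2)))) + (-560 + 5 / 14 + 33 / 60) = -98142254213 / 179359180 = -547.18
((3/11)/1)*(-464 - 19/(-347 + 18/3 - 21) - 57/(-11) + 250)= -2493915/43802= -56.94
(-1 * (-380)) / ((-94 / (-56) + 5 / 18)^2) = 24131520 / 243049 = 99.29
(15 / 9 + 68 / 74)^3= 23639903 / 1367631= 17.29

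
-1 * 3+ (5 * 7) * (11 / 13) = 346 / 13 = 26.62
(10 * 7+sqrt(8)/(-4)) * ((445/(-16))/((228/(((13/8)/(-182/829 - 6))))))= 2.21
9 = 9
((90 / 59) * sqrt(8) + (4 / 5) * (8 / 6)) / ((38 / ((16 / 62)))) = 64 / 8835 + 720 * sqrt(2) / 34751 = 0.04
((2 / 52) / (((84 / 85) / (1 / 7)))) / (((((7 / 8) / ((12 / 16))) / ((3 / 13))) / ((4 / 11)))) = 255 / 637637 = 0.00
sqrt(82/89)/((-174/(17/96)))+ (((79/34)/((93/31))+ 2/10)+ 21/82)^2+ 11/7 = 2361114967/765149175-17 * sqrt(7298)/1486656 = 3.08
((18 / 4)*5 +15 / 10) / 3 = 8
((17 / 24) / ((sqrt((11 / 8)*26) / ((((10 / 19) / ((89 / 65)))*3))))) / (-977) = -425*sqrt(143) / 36346354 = -0.00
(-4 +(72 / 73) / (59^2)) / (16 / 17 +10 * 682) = -4319615 / 7366481757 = -0.00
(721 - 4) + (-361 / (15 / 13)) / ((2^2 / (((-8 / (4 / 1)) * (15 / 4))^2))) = -58923 / 16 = -3682.69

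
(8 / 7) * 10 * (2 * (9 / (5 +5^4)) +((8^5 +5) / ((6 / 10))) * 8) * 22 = 16150535456 / 147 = 109867588.14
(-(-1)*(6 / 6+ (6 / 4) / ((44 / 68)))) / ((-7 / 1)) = -0.47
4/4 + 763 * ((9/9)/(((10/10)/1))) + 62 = 826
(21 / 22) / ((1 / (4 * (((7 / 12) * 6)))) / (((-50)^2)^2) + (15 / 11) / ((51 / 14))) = 5206250000 / 2041666729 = 2.55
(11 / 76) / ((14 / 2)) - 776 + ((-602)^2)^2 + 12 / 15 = 349355511452583 / 2660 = 131336658440.82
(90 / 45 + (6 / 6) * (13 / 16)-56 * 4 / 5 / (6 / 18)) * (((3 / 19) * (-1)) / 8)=31581 / 12160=2.60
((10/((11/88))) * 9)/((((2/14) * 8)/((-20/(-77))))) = 163.64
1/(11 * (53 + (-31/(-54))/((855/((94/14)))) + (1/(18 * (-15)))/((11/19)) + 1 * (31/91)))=300105/176079548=0.00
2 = 2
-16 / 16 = -1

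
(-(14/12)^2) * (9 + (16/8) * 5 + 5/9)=-2156/81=-26.62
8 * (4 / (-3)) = -32 / 3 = -10.67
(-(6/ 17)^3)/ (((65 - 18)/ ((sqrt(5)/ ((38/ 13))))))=-1404 * sqrt(5)/ 4387309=-0.00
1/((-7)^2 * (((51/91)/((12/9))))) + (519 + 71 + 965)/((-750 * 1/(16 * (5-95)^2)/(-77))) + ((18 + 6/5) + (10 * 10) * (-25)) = 20687727.25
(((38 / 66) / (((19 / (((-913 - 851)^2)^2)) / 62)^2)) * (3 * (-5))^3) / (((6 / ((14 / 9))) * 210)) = -500540852477969440045822771200 / 209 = -2394932308507030813616377000.00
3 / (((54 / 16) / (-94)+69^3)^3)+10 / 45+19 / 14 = 111118023610371407323459489 / 70356135552295460163814098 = 1.58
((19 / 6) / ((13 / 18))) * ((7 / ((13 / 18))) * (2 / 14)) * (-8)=-8208 / 169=-48.57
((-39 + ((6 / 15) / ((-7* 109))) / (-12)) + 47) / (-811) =-183121 / 18563790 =-0.01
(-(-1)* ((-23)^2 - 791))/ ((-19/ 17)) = 4454/ 19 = 234.42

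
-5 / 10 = -1 / 2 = -0.50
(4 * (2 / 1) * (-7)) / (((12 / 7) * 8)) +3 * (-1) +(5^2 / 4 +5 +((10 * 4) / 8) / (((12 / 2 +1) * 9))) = 4.25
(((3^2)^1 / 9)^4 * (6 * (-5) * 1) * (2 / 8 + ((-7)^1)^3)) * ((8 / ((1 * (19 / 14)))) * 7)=8061480 / 19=424288.42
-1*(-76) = 76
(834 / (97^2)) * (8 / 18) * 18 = 6672 / 9409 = 0.71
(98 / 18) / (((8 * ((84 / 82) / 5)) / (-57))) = -27265 / 144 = -189.34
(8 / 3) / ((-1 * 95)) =-0.03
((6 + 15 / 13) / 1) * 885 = 82305 / 13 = 6331.15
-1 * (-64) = 64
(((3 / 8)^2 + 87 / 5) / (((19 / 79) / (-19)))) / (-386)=443427 / 123520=3.59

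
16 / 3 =5.33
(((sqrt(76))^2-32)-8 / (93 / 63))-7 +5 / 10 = 1989 / 62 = 32.08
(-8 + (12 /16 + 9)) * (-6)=-21 /2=-10.50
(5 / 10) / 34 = 1 / 68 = 0.01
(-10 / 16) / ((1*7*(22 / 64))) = -0.26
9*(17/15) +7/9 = 494/45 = 10.98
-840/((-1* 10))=84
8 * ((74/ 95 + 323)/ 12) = 20506/ 95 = 215.85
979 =979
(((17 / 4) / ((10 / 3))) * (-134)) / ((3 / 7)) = -7973 / 20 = -398.65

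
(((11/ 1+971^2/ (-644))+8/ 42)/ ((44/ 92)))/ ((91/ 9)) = -765519/ 2548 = -300.44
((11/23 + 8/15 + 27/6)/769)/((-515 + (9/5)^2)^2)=0.00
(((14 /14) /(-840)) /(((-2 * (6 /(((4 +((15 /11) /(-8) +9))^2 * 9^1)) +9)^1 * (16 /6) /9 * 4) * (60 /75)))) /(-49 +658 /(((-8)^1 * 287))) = -0.00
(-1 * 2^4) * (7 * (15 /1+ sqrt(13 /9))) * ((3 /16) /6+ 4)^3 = -225402345 /2048- 5008941 * sqrt(13) /2048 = -118878.10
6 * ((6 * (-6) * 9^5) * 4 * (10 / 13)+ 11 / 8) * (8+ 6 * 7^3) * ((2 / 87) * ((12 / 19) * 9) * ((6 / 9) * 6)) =-303563116852272 / 7163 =-42379326658.14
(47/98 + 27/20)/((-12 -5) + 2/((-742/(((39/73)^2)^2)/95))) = -2698656443989/25105847603480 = -0.11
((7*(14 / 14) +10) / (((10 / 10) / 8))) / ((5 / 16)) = 2176 / 5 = 435.20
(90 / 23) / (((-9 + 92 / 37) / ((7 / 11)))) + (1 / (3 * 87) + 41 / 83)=152568302 / 1320858099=0.12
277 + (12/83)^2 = 1908397/6889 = 277.02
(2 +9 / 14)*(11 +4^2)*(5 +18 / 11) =72927 / 154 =473.55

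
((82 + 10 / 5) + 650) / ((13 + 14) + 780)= 734 / 807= 0.91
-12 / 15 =-4 / 5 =-0.80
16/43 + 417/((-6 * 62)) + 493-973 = -2563353/5332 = -480.75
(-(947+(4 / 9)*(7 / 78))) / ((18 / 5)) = -1662055 / 6318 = -263.07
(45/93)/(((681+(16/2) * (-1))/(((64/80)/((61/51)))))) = 612/1272643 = 0.00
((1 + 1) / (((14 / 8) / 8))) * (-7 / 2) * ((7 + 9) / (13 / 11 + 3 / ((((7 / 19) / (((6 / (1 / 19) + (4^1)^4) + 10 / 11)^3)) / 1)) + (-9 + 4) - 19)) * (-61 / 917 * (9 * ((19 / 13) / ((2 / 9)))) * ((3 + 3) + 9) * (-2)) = -959638648320 / 6592801031099309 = -0.00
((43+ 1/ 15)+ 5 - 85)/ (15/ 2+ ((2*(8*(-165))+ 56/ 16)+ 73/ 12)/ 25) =2216/ 5863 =0.38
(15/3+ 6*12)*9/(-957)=-0.72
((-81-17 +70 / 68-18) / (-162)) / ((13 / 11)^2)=157663 / 310284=0.51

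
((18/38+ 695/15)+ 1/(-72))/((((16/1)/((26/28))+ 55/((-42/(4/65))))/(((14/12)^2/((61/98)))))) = 13986264383/2344221216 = 5.97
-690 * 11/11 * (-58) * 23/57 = 306820/19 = 16148.42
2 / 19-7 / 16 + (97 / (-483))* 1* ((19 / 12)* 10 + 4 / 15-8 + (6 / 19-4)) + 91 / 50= 2205961 / 3670800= 0.60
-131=-131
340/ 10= 34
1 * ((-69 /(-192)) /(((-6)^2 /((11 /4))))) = 253 /9216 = 0.03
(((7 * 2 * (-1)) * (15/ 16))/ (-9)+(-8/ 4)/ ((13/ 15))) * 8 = -265/ 39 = -6.79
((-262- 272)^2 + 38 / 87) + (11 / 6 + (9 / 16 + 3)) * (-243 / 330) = 43662545209 / 153120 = 285152.46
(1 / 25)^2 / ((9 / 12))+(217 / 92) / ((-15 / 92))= -27121 / 1875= -14.46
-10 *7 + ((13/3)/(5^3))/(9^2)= -2126237/30375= -70.00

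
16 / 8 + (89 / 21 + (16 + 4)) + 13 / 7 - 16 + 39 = 1073 / 21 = 51.10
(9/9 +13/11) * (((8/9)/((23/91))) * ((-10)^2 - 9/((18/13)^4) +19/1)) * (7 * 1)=3463891340/553311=6260.30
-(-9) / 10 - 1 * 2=-11 / 10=-1.10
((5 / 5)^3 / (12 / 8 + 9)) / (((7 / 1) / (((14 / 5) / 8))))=1 / 210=0.00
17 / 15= 1.13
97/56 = 1.73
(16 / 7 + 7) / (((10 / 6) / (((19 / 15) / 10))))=247 / 350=0.71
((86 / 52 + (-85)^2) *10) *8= 7515720 / 13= 578132.31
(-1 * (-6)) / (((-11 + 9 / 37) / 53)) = -5883 / 199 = -29.56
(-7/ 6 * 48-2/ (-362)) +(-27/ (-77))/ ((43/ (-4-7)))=-3055522/ 54481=-56.08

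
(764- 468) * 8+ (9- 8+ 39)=2408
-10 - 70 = -80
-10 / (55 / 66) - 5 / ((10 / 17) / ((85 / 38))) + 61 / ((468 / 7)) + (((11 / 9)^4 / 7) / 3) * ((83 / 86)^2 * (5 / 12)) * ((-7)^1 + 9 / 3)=-30.27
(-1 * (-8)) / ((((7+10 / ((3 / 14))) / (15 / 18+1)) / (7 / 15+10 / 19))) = 12452 / 45885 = 0.27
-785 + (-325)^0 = -784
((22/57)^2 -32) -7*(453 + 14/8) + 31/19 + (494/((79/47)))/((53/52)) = -159167997907/54414252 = -2925.12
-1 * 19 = -19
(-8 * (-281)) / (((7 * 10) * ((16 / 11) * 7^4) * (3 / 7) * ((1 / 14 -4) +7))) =3091 / 442470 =0.01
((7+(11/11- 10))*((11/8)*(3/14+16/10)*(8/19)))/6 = -1397/3990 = -0.35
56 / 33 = 1.70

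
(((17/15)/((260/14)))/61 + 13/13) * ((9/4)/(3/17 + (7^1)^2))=6072519/132589600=0.05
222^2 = 49284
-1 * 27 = -27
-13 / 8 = -1.62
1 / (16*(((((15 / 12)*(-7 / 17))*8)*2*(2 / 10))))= -17 / 448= -0.04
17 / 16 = 1.06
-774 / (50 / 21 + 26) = -8127 / 298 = -27.27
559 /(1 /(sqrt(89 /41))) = 559 * sqrt(3649) /41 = 823.60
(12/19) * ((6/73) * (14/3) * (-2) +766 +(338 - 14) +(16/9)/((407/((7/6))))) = 3495133736/5080581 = 687.94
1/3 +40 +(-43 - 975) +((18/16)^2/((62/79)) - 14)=-11785603/11904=-990.05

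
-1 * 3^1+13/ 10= -17/ 10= -1.70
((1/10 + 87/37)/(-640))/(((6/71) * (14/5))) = -64397/3978240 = -0.02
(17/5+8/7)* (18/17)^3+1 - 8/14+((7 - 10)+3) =1000983/171955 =5.82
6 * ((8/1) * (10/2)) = 240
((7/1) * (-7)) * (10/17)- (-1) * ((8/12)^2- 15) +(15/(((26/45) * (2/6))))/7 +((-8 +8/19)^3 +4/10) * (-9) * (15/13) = 856503496837/190995714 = 4484.41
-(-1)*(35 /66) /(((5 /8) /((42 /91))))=56 /143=0.39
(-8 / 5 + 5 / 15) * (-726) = 4598 / 5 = 919.60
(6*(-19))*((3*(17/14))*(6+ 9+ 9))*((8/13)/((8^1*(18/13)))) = -3876/7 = -553.71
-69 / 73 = -0.95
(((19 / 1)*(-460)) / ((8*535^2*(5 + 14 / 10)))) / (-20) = 437 / 14654720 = 0.00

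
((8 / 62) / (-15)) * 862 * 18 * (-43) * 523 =465252432 / 155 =3001628.59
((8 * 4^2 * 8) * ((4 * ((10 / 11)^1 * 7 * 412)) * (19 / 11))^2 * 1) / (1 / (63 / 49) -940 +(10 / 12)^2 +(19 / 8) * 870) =88550324777779200 / 297197659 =297950949.80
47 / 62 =0.76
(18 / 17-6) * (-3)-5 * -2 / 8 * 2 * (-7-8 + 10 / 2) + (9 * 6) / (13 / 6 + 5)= -1931 / 731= -2.64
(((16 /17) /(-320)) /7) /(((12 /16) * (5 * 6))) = -1 /53550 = -0.00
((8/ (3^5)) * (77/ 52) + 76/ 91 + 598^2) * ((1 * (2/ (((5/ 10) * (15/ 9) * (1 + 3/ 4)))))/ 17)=126523468768/ 4385745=28848.80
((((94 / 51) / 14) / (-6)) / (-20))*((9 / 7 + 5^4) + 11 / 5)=1033859 / 1499400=0.69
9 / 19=0.47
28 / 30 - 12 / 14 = 8 / 105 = 0.08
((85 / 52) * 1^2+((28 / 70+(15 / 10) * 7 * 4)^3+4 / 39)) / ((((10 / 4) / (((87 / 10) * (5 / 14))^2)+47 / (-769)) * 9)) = 961312112101547 / 22454191500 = 42812.15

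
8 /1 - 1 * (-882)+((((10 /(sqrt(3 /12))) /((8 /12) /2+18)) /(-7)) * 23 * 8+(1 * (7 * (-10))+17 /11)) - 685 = 8306 /77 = 107.87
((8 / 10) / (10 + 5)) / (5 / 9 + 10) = 12 / 2375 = 0.01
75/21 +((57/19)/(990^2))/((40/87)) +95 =98.57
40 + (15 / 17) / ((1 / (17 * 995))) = 14965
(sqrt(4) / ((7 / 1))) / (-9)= -2 / 63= -0.03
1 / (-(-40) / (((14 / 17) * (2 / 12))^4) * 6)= 2401 / 1623648240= 0.00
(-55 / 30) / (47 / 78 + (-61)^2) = -143 / 290285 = -0.00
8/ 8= 1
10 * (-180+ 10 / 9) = -1788.89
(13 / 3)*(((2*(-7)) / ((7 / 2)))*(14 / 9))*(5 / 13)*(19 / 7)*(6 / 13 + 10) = -294.47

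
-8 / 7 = -1.14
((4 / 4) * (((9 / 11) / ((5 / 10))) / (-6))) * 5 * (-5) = 75 / 11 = 6.82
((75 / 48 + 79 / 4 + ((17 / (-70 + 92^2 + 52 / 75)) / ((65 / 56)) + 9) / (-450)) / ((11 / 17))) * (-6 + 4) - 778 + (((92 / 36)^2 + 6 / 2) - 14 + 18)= -830.28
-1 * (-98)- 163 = -65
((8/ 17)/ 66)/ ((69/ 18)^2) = 48/ 98923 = 0.00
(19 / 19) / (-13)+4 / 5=47 / 65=0.72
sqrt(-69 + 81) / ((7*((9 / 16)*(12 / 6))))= 16*sqrt(3) / 63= 0.44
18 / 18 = 1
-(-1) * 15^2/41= 225/41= 5.49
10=10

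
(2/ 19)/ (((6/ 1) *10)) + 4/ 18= 383/ 1710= 0.22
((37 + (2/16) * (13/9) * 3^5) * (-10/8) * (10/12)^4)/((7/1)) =-2021875/290304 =-6.96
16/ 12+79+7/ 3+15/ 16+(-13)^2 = 12125/ 48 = 252.60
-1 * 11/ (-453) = 11/ 453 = 0.02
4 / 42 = 2 / 21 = 0.10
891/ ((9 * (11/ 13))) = 117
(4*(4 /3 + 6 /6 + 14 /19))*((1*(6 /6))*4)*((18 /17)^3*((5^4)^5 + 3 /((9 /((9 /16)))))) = 519104003906251020600 /93347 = 5561014321898411.52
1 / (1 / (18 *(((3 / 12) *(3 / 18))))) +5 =23 / 4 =5.75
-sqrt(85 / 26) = -sqrt(2210) / 26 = -1.81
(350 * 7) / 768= 1225 / 384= 3.19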